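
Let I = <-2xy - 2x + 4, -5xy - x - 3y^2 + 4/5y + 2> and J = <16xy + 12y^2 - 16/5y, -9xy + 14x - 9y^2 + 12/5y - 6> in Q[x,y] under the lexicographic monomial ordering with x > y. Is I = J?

No, the ideals differ.

Equality of ideals is decidable: compute both reduced Gröbner bases (unique for the ordering) and check whether they agree.
Buchberger on the first generating set:
f_1 = -2xy - 2x + 4, LT = xy.
f_2 = -5xy - x - 3y^2 + 4/5y + 2, LT = xy.

S(f_1,f_2): lcm = xy. S = 4/5x - 3/5y^2 + 4/25y - 8/5.
  leading term x: no divisor's leading term divides it; move 4/5x to the remainder.
  leading term y^2: no divisor's leading term divides it; move -3/5y^2 to the remainder.
  leading term y: no divisor's leading term divides it; move 4/25y to the remainder.
  leading term 1: no divisor's leading term divides it; move -8/5 to the remainder.
  remainder 4/5x - 3/5y^2 + 4/25y - 8/5 ≠ 0; add g_3 = 4/5x - 3/5y^2 + 4/25y - 8/5 to the basis.

S(f_1,g_3): lcm = xy. S = x + 3/4y^3 - 1/5y^2 + 2y - 2.
  leading term x: subtract (5/4)·g_3 from x + 3/4y^3 - 1/5y^2 + 2y - 2 → 3/4y^3 + 11/20y^2 + 9/5y
  leading term y^3: no divisor's leading term divides it; move 3/4y^3 to the remainder.
  leading term y^2: no divisor's leading term divides it; move 11/20y^2 to the remainder.
  leading term y: no divisor's leading term divides it; move 9/5y to the remainder.
  remainder 3/4y^3 + 11/20y^2 + 9/5y ≠ 0; add g_4 = 3/4y^3 + 11/20y^2 + 9/5y to the basis.

S(f_2,g_3): lcm = xy. S = 1/5x + 3/4y^3 + 2/5y^2 + 46/25y - 2/5.
  leading term x: subtract (1/4)·g_3 from 1/5x + 3/4y^3 + 2/5y^2 + 46/25y - 2/5 → 3/4y^3 + 11/20y^2 + 9/5y
  leading term y^3: subtract (1)·g_4 from 3/4y^3 + 11/20y^2 + 9/5y → 0
  remainder 0.

S(f_1,g_4): lcm = xy^3. S = 4/15xy^2 - 12/5xy - 2y^2.
  leading term xy^2: subtract (-2/15y)·f_1 from 4/15xy^2 - 12/5xy - 2y^2 → -8/3xy - 2y^2 + 8/15y
  leading term xy: subtract (4/3)·f_1 from -8/3xy - 2y^2 + 8/15y → 8/3x - 2y^2 + 8/15y - 16/3
  leading term x: subtract (10/3)·g_3 from 8/3x - 2y^2 + 8/15y - 16/3 → 0
  remainder 0.

S(f_2,g_4): lcm = xy^3. S = -8/15xy^2 - 12/5xy + 3/5y^4 - 4/25y^3 - 2/5y^2.
  leading term xy^2: subtract (4/15y)·f_1 from -8/15xy^2 - 12/5xy + 3/5y^4 - 4/25y^3 - 2/5y^2 → -28/15xy + 3/5y^4 - 4/25y^3 - 2/5y^2 - 16/15y
  leading term xy: subtract (14/15)·f_1 from -28/15xy + 3/5y^4 - 4/25y^3 - 2/5y^2 - 16/15y → 28/15x + 3/5y^4 - 4/25y^3 - 2/5y^2 - 16/15y - 56/15
  leading term x: subtract (7/3)·g_3 from 28/15x + 3/5y^4 - 4/25y^3 - 2/5y^2 - 16/15y - 56/15 → 3/5y^4 - 4/25y^3 + y^2 - 36/25y
  leading term y^4: subtract (4/5y)·g_4 from 3/5y^4 - 4/25y^3 + y^2 - 36/25y → -3/5y^3 - 11/25y^2 - 36/25y
  leading term y^3: subtract (-4/5)·g_4 from -3/5y^3 - 11/25y^2 - 36/25y → 0
  remainder 0.

S(g_3,g_4): leading monomials are coprime, so the S-polynomial reduces to 0 (Buchberger's first criterion).
Every S-polynomial of the final basis reduces to 0, so we have a Gröbner basis.
Inter-reduce: drop elements whose leading term is divisible by another's, tail-reduce, and make monic.
Reduced Gröbner basis: {x - 3/4y^2 + 1/5y - 2, y^3 + 11/15y^2 + 12/5y}.

Buchberger on the second generating set:
h_1 = 16xy + 12y^2 - 16/5y, LT = xy.
h_2 = -9xy + 14x - 9y^2 + 12/5y - 6, LT = xy.

S(h_1,h_2): lcm = xy. S = 14/9x - 1/4y^2 + 1/15y - 2/3.
  leading term x: no divisor's leading term divides it; move 14/9x to the remainder.
  leading term y^2: no divisor's leading term divides it; move -1/4y^2 to the remainder.
  leading term y: no divisor's leading term divides it; move 1/15y to the remainder.
  leading term 1: no divisor's leading term divides it; move -2/3 to the remainder.
  remainder 14/9x - 1/4y^2 + 1/15y - 2/3 ≠ 0; add k_3 = 14/9x - 1/4y^2 + 1/15y - 2/3 to the basis.

S(h_1,k_3): lcm = xy. S = 9/56y^3 + 99/140y^2 + 8/35y.
  leading term y^3: no divisor's leading term divides it; move 9/56y^3 to the remainder.
  leading term y^2: no divisor's leading term divides it; move 99/140y^2 to the remainder.
  leading term y: no divisor's leading term divides it; move 8/35y to the remainder.
  remainder 9/56y^3 + 99/140y^2 + 8/35y ≠ 0; add k_4 = 9/56y^3 + 99/140y^2 + 8/35y to the basis.

S(h_2,k_3): lcm = xy. S = -14/9x + 9/56y^3 + 67/70y^2 + 17/105y + 2/3.
  leading term x: subtract (-1)·k_3 from -14/9x + 9/56y^3 + 67/70y^2 + 17/105y + 2/3 → 9/56y^3 + 99/140y^2 + 8/35y
  leading term y^3: subtract (1)·k_4 from 9/56y^3 + 99/140y^2 + 8/35y → 0
  remainder 0.

S(h_1,k_4): lcm = xy^3. S = -22/5xy^2 - 64/45xy + 3/4y^4 - 1/5y^3.
  leading term xy^2: subtract (-11/40y)·h_1 from -22/5xy^2 - 64/45xy + 3/4y^4 - 1/5y^3 → -64/45xy + 3/4y^4 + 31/10y^3 - 22/25y^2
  leading term xy: subtract (-4/45)·h_1 from -64/45xy + 3/4y^4 + 31/10y^3 - 22/25y^2 → 3/4y^4 + 31/10y^3 + 14/75y^2 - 64/225y
  leading term y^4: subtract (14/3y)·k_4 from 3/4y^4 + 31/10y^3 + 14/75y^2 - 64/225y → -1/5y^3 - 22/25y^2 - 64/225y
  leading term y^3: subtract (-56/45)·k_4 from -1/5y^3 - 22/25y^2 - 64/225y → 0
  remainder 0.

S(h_2,k_4): lcm = xy^3. S = -268/45xy^2 - 64/45xy + y^4 - 4/15y^3 + 2/3y^2.
  leading term xy^2: subtract (-67/180y)·h_1 from -268/45xy^2 - 64/45xy + y^4 - 4/15y^3 + 2/3y^2 → -64/45xy + y^4 + 21/5y^3 - 118/225y^2
  leading term xy: subtract (-4/45)·h_1 from -64/45xy + y^4 + 21/5y^3 - 118/225y^2 → y^4 + 21/5y^3 + 122/225y^2 - 64/225y
  leading term y^4: subtract (56/9y)·k_4 from y^4 + 21/5y^3 + 122/225y^2 - 64/225y → -1/5y^3 - 22/25y^2 - 64/225y
  leading term y^3: subtract (-56/45)·k_4 from -1/5y^3 - 22/25y^2 - 64/225y → 0
  remainder 0.

S(k_3,k_4): leading monomials are coprime, so the S-polynomial reduces to 0 (Buchberger's first criterion).
Every S-polynomial of the final basis reduces to 0, so we have a Gröbner basis.
Inter-reduce: drop elements whose leading term is divisible by another's, tail-reduce, and make monic.
Reduced Gröbner basis: {x - 9/56y^2 + 3/70y - 3/7, y^3 + 22/5y^2 + 64/45y}.

The bases are distinct; the ideals are different.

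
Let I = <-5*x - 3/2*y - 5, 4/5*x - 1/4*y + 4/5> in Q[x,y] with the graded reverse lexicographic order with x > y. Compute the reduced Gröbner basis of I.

G = {x + 1, y}

f_1 = -5*x - 3/2*y - 5, LT = x.
f_2 = 4/5*x - 1/4*y + 4/5, LT = x.

S(f_1,f_2): lcm = x. S = 49/80*y.
  leading term y: no divisor's leading term divides it; move 49/80*y to the remainder.
  remainder 49/80*y ≠ 0; add g_3 = 49/80*y to the basis.

S(f_1,g_3): leading monomials are coprime, so the S-polynomial reduces to 0 (Buchberger's first criterion).
S(f_2,g_3): leading monomials are coprime, so the S-polynomial reduces to 0 (Buchberger's first criterion).
Every S-polynomial of the final basis reduces to 0, so we have a Gröbner basis.
Inter-reduce: drop elements whose leading term is divisible by another's, tail-reduce, and make monic.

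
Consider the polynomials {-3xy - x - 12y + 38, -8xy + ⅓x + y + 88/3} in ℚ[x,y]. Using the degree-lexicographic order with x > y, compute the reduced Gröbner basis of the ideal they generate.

G = {y² - 73/33y + 14/33, x + 11y - 24}

f_1 = -3xy - x - 12y + 38, LT = xy.
f_2 = -8xy + ⅓x + y + 88/3, LT = xy.

S(f_1,f_2): lcm = xy. S = ⅜x + 33/8y - 9.
  leading term x: no divisor's leading term divides it; move ⅜x to the remainder.
  leading term y: no divisor's leading term divides it; move 33/8y to the remainder.
  leading term 1: no divisor's leading term divides it; move -9 to the remainder.
  remainder ⅜x + 33/8y - 9 ≠ 0; add g_3 = ⅜x + 33/8y - 9 to the basis.

S(f_1,g_3): lcm = xy. S = -11y² + ⅓x + 28y - 38/3.
  leading term y²: no divisor's leading term divides it; move -11y² to the remainder.
  leading term x: subtract (8/9)·g_3 from ⅓x + 28y - 38/3 → 73/3y - 14/3
  leading term y: no divisor's leading term divides it; move 73/3y to the remainder.
  leading term 1: no divisor's leading term divides it; move -14/3 to the remainder.
  remainder -11y² + 73/3y - 14/3 ≠ 0; add g_4 = -11y² + 73/3y - 14/3 to the basis.

The other S-polynomials (S(f_2,g_3), S(f_1,g_4), S(f_2,g_4), S(g_3,g_4)) all reduce to 0 modulo the current basis, so we have a Gröbner basis.
Inter-reduce: drop elements whose leading term is divisible by another's, tail-reduce, and make monic.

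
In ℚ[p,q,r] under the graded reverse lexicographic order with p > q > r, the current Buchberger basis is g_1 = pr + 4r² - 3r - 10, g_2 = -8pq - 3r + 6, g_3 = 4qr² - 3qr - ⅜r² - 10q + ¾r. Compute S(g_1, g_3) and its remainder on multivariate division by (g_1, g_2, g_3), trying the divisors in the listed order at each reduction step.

lcm(LM(g_1), LM(g_3)) = pqr².
S = (lcm/LT(g_1))·g_1 − (lcm/LT(g_3))·g_3 = 4qr³ + ¾pqr + 3/32pr² - 3qr² + 5/2pq - 3/16pr - 10qr.
Reduce S modulo (g_1, g_2, g_3) in that order:
  leading term qr³: subtract (r)·g_3 from 4qr³ + ¾pqr + 3/32pr² - 3qr² + 5/2pq - 3/16pr - 10qr → ¾pqr + 3/32pr² + ⅜r³ + 5/2pq - 3/16pr - ¾r²
  leading term pqr: subtract (¾q)·g_1 from ¾pqr + 3/32pr² + ⅜r³ + 5/2pq - 3/16pr - ¾r² → 3/32pr² - 3qr² + ⅜r³ + 5/2pq - 3/16pr + 9/4qr - ¾r² + 15/2q
  leading term pr²: subtract (3/32r)·g_1 from 3/32pr² - 3qr² + ⅜r³ + 5/2pq - 3/16pr + 9/4qr - ¾r² + 15/2q → -3qr² + 5/2pq - 3/16pr + 9/4qr - 15/32r² + 15/2q + 15/16r
  leading term qr²: subtract (-¾)·g_3 from -3qr² + 5/2pq - 3/16pr + 9/4qr - 15/32r² + 15/2q + 15/16r → 5/2pq - 3/16pr - ¾r² + 3/2r
  leading term pq: subtract (-5/16)·g_2 from 5/2pq - 3/16pr - ¾r² + 3/2r → -3/16pr - ¾r² + 9/16r + 15/8
  leading term pr: subtract (-3/16)·g_1 from -3/16pr - ¾r² + 9/16r + 15/8 → 0
The remainder is 0, so this S-polynomial contributes no new basis element.

S(g_1, g_3) = 4qr³ + ¾pqr + 3/32pr² - 3qr² + 5/2pq - 3/16pr - 10qr; remainder on division = 0.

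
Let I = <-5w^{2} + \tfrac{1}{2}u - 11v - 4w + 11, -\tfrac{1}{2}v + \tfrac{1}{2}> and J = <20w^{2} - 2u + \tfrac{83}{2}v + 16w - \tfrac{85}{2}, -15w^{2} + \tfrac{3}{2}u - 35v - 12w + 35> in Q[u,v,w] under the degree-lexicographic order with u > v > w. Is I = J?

No, the ideals differ.

Equality of ideals is decidable: compute both reduced Gröbner bases (unique for the ordering) and check whether they agree.
Buchberger on the first generating set:
f_1 = -5w^{2} + \tfrac{1}{2}u - 11v - 4w + 11, LT = w^{2}.
f_2 = -\tfrac{1}{2}v + \tfrac{1}{2}, LT = v.

The S-polynomials (S(f_1,f_2)) all reduce to 0 modulo the current basis, so we have a Gröbner basis.
Inter-reduce: drop elements whose leading term is divisible by another's, tail-reduce, and make monic.
Reduced Gröbner basis: {w^{2} - \tfrac{1}{10}u + \tfrac{4}{5}w, v - 1}.

Buchberger on the second generating set:
h_1 = 20w^{2} - 2u + \tfrac{83}{2}v + 16w - \tfrac{85}{2}, LT = w^{2}.
h_2 = -15w^{2} + \tfrac{3}{2}u - 35v - 12w + 35, LT = w^{2}.

S(h_1,h_2): lcm = w^{2}. S = -\tfrac{31}{120}v + \tfrac{5}{24}.
  leading term v: no divisor's leading term divides it; move -\tfrac{31}{120}v to the remainder.
  leading term 1: no divisor's leading term divides it; move \tfrac{5}{24} to the remainder.
  remainder -\tfrac{31}{120}v + \tfrac{5}{24} ≠ 0; add k_3 = -\tfrac{31}{120}v + \tfrac{5}{24} to the basis.

The other S-polynomials (S(h_1,k_3), S(h_2,k_3)) all reduce to 0 modulo the current basis, so we have a Gröbner basis.
Inter-reduce: drop elements whose leading term is divisible by another's, tail-reduce, and make monic.
Reduced Gröbner basis: {w^{2} - \tfrac{1}{10}u + \tfrac{4}{5}w - \tfrac{14}{31}, v - \tfrac{25}{31}}.

These differ, so the ideals are not equal.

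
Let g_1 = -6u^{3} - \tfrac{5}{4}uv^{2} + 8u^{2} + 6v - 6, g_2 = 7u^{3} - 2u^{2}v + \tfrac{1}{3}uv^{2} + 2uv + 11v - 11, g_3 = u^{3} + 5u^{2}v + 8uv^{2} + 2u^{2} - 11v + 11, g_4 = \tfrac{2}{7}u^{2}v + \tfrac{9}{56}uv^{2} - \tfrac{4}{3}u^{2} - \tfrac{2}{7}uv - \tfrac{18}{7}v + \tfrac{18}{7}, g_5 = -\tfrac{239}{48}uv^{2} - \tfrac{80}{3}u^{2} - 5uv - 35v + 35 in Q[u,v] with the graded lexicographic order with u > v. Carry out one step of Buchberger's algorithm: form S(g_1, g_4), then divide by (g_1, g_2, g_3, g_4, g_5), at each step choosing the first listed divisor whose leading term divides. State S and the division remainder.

lcm(LM(g_1), LM(g_4)) = u^{3}v.
S = (lcm/LT(g_1))·g_1 − (lcm/LT(g_4))·g_4 = -\tfrac{9}{16}u^{2}v^{2} + \tfrac{5}{24}uv^{3} + \tfrac{14}{3}u^{3} - \tfrac{1}{3}u^{2}v + 9uv - v^{2} - 9u + v.
Reduce S modulo (g_1, g_2, g_3, g_4, g_5) in that order:
  leading term u^{2}v^{2}: subtract (-\tfrac{63}{32}v)·g_4 from -\tfrac{9}{16}u^{2}v^{2} + \tfrac{5}{24}uv^{3} + \tfrac{14}{3}u^{3} - \tfrac{1}{3}u^{2}v + 9uv - v^{2} - 9u + v → \tfrac{403}{768}uv^{3} + \tfrac{14}{3}u^{3} - \tfrac{71}{24}u^{2}v - \tfrac{9}{16}uv^{2} + 9uv - \tfrac{97}{16}v^{2} - 9u + \tfrac{97}{16}v
  leading term uv^{3}: subtract (-\tfrac{403}{3824}v)·g_5 from \tfrac{403}{768}uv^{3} + \tfrac{14}{3}u^{3} - \tfrac{71}{24}u^{2}v - \tfrac{9}{16}uv^{2} + 9uv - \tfrac{97}{16}v^{2} - 9u + \tfrac{97}{16}v → \tfrac{14}{3}u^{3} - \tfrac{33089}{5736}u^{2}v - \tfrac{2083}{1912}uv^{2} + 9uv - \tfrac{4661}{478}v^{2} - 9u + \tfrac{4661}{478}v
  leading term u^{3}: subtract (-\tfrac{7}{9})·g_1 from \tfrac{14}{3}u^{3} - \tfrac{33089}{5736}u^{2}v - \tfrac{2083}{1912}uv^{2} + 9uv - \tfrac{4661}{478}v^{2} - 9u + \tfrac{4661}{478}v → -\tfrac{33089}{5736}u^{2}v - \tfrac{35477}{17208}uv^{2} + \tfrac{56}{9}u^{2} + 9uv - \tfrac{4661}{478}v^{2} - 9u + \tfrac{20675}{1434}v - \tfrac{14}{3}
  leading term u^{2}v: subtract (-\tfrac{231623}{11472})·g_4 from -\tfrac{33089}{5736}u^{2}v - \tfrac{35477}{17208}uv^{2} + \tfrac{56}{9}u^{2} + 9uv - \tfrac{4661}{478}v^{2} - 9u + \tfrac{20675}{1434}v - \tfrac{14}{3} → \tfrac{325771}{275328}uv^{2} - \tfrac{178087}{8604}u^{2} + \tfrac{18535}{5736}uv - \tfrac{4661}{478}v^{2} - 9u - \tfrac{215101}{5736}v + \tfrac{271033}{5736}
  leading term uv^{2}: subtract (-\tfrac{325771}{1370904})·g_5 from \tfrac{325771}{275328}uv^{2} - \tfrac{178087}{8604}u^{2} + \tfrac{18535}{5736}uv - \tfrac{4661}{478}v^{2} - 9u - \tfrac{215101}{5736}v + \tfrac{271033}{5736} → -\tfrac{18531211}{685452}u^{2} + \tfrac{466835}{228484}uv - \tfrac{4661}{478}v^{2} - 9u - \tfrac{15702781}{342726}v + \tfrac{9522359}{171363}
  leading term u^{2}: no divisor's leading term divides it; move -\tfrac{18531211}{685452}u^{2} to the remainder.
  leading term uv: no divisor's leading term divides it; move \tfrac{466835}{228484}uv to the remainder.
  leading term v^{2}: no divisor's leading term divides it; move -\tfrac{4661}{478}v^{2} to the remainder.
  leading term u: no divisor's leading term divides it; move -9u to the remainder.
  leading term v: no divisor's leading term divides it; move -\tfrac{15702781}{342726}v to the remainder.
  leading term 1: no divisor's leading term divides it; move \tfrac{9522359}{171363} to the remainder.
The remainder -\tfrac{18531211}{685452}u^{2} + \tfrac{466835}{228484}uv - \tfrac{4661}{478}v^{2} - 9u - \tfrac{15702781}{342726}v + \tfrac{9522359}{171363} is nonzero, so it would be added as the next basis element.

S(g_1, g_4) = -\tfrac{9}{16}u^{2}v^{2} + \tfrac{5}{24}uv^{3} + \tfrac{14}{3}u^{3} - \tfrac{1}{3}u^{2}v + 9uv - v^{2} - 9u + v; remainder on division = -\tfrac{18531211}{685452}u^{2} + \tfrac{466835}{228484}uv - \tfrac{4661}{478}v^{2} - 9u - \tfrac{15702781}{342726}v + \tfrac{9522359}{171363}.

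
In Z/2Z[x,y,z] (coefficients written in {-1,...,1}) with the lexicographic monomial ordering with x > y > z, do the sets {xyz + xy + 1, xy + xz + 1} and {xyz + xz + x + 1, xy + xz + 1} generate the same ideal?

Since reduced Gröbner bases are canonical representatives of ideals under a given ordering, it suffices to compute and compare them.
Buchberger on the first generating set:
f_1 = xyz + xy + 1, LT = xyz.
f_2 = xy + xz + 1, LT = xy.

S(f_1,f_2): lcm = xyz. S = xy + xz^2 + z + 1.
  leading term xy: subtract (1)·f_2 from xy + xz^2 + z + 1 → xz^2 + xz + z
  leading term xz^2: no divisor's leading term divides it; move xz^2 to the remainder.
  leading term xz: no divisor's leading term divides it; move xz to the remainder.
  leading term z: no divisor's leading term divides it; move z to the remainder.
  remainder xz^2 + xz + z ≠ 0; add g_3 = xz^2 + xz + z to the basis.

S(f_1,g_3): lcm = xyz^2. S = yz + z.
  leading term yz: no divisor's leading term divides it; move yz to the remainder.
  leading term z: no divisor's leading term divides it; move z to the remainder.
  remainder yz + z ≠ 0; add g_4 = yz + z to the basis.

S(f_2,g_3): lcm = xyz^2. S = xyz + xz^3 + yz + z^2.
  leading term xyz: subtract (1)·f_1 from xyz + xz^3 + yz + z^2 → xy + xz^3 + yz + z^2 + 1
  leading term xy: subtract (1)·f_2 from xy + xz^3 + yz + z^2 + 1 → xz^3 + xz + yz + z^2
  leading term xz^3: subtract (z)·g_3 from xz^3 + xz + yz + z^2 → xz^2 + xz + yz
  leading term xz^2: subtract (1)·g_3 from xz^2 + xz + yz → yz + z
  leading term yz: subtract (1)·g_4 from yz + z → 0
  remainder 0.

S(f_1,g_4): lcm = xyz. S = xy + xz + 1.
  leading term xy: subtract (1)·f_2 from xy + xz + 1 → 0
  remainder 0.

S(f_2,g_4): lcm = xyz. S = xz^2 + xz + z.
  leading term xz^2: subtract (1)·g_3 from xz^2 + xz + z → 0
  remainder 0.

S(g_3,g_4): lcm = xyz^2. S = xyz + xz^2 + yz.
  leading term xyz: subtract (1)·f_1 from xyz + xz^2 + yz → xy + xz^2 + yz + 1
  leading term xy: subtract (1)·f_2 from xy + xz^2 + yz + 1 → xz^2 + xz + yz
  leading term xz^2: subtract (1)·g_3 from xz^2 + xz + yz → yz + z
  leading term yz: subtract (1)·g_4 from yz + z → 0
  remainder 0.

Every S-polynomial of the final basis reduces to 0, so we have a Gröbner basis.
Inter-reduce: drop elements whose leading term is divisible by another's, tail-reduce, and make monic.
Reduced Gröbner basis: {xy + xz + 1, xz^2 + xz + z, yz + z}.

Buchberger on the second generating set:
h_1 = xyz + xz + x + 1, LT = xyz.
h_2 = xy + xz + 1, LT = xy.

S(h_1,h_2): lcm = xyz. S = xz^2 + xz + x + z + 1.
  leading term xz^2: no divisor's leading term divides it; move xz^2 to the remainder.
  leading term xz: no divisor's leading term divides it; move xz to the remainder.
  leading term x: no divisor's leading term divides it; move x to the remainder.
  leading term z: no divisor's leading term divides it; move z to the remainder.
  leading term 1: no divisor's leading term divides it; move 1 to the remainder.
  remainder xz^2 + xz + x + z + 1 ≠ 0; add k_3 = xz^2 + xz + x + z + 1 to the basis.

S(h_1,k_3): lcm = xyz^2. S = xyz + xy + xz^2 + xz + yz + y + z.
  leading term xyz: subtract (1)·h_1 from xyz + xy + xz^2 + xz + yz + y + z → xy + xz^2 + x + yz + y + z + 1
  leading term xy: subtract (1)·h_2 from xy + xz^2 + x + yz + y + z + 1 → xz^2 + xz + x + yz + y + z
  leading term xz^2: subtract (1)·k_3 from xz^2 + xz + x + yz + y + z → yz + y + 1
  leading term yz: no divisor's leading term divides it; move yz to the remainder.
  leading term y: no divisor's leading term divides it; move y to the remainder.
  leading term 1: no divisor's leading term divides it; move 1 to the remainder.
  remainder yz + y + 1 ≠ 0; add k_4 = yz + y + 1 to the basis.

S(h_2,k_3): lcm = xyz^2. S = xyz + xy + xz^3 + yz + y + z^2.
  leading term xyz: subtract (1)·h_1 from xyz + xy + xz^3 + yz + y + z^2 → xy + xz^3 + xz + x + yz + y + z^2 + 1
  leading term xy: subtract (1)·h_2 from xy + xz^3 + xz + x + yz + y + z^2 + 1 → xz^3 + x + yz + y + z^2
  leading term xz^3: subtract (z)·k_3 from xz^3 + x + yz + y + z^2 → xz^2 + xz + x + yz + y + z
  leading term xz^2: subtract (1)·k_3 from xz^2 + xz + x + yz + y + z → yz + y + 1
  leading term yz: subtract (1)·k_4 from yz + y + 1 → 0
  remainder 0.

S(h_1,k_4): lcm = xyz. S = xy + xz + 1.
  leading term xy: subtract (1)·h_2 from xy + xz + 1 → 0
  remainder 0.

S(h_2,k_4): lcm = xyz. S = xy + xz^2 + x + z.
  leading term xy: subtract (1)·h_2 from xy + xz^2 + x + z → xz^2 + xz + x + z + 1
  leading term xz^2: subtract (1)·k_3 from xz^2 + xz + x + z + 1 → 0
  remainder 0.

S(k_3,k_4): lcm = xyz^2. S = xy + xz + yz + y.
  leading term xy: subtract (1)·h_2 from xy + xz + yz + y → yz + y + 1
  leading term yz: subtract (1)·k_4 from yz + y + 1 → 0
  remainder 0.

Every S-polynomial of the final basis reduces to 0, so we have a Gröbner basis.
Inter-reduce: drop elements whose leading term is divisible by another's, tail-reduce, and make monic.
Reduced Gröbner basis: {xy + xz + 1, xz^2 + xz + x + z + 1, yz + y + 1}.

The bases are distinct; the ideals are different.

No, the ideals differ.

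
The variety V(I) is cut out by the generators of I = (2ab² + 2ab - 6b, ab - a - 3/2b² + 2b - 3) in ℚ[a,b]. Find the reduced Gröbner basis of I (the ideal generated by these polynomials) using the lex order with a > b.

This is the nonlinear analogue of row-reducing a linear system.

f_1 = 2ab² + 2ab - 6b, LT = ab².
f_2 = ab - a - 3/2b² + 2b - 3, LT = ab.

S(f_1,f_2): lcm = ab². S = 2ab + 3/2b³ - 2b².
  leading term ab: subtract (2)·f_2 from 2ab + 3/2b³ - 2b² → 2a + 3/2b³ + b² - 4b + 6
  leading term a: no divisor's leading term divides it; move 2a to the remainder.
  leading term b³: no divisor's leading term divides it; move 3/2b³ to the remainder.
  leading term b²: no divisor's leading term divides it; move b² to the remainder.
  leading term b: no divisor's leading term divides it; move -4b to the remainder.
  leading term 1: no divisor's leading term divides it; move 6 to the remainder.
  remainder 2a + 3/2b³ + b² - 4b + 6 ≠ 0; add g_3 = 2a + 3/2b³ + b² - 4b + 6 to the basis.

S(f_1,g_3): lcm = ab². S = ab - ¾b⁵ - ½b⁴ + 2b³ - 3b² - 3b.
  leading term ab: subtract (1)·f_2 from ab - ¾b⁵ - ½b⁴ + 2b³ - 3b² - 3b → a - ¾b⁵ - ½b⁴ + 2b³ - 3/2b² - 5b + 3
  leading term a: subtract (½)·g_3 from a - ¾b⁵ - ½b⁴ + 2b³ - 3/2b² - 5b + 3 → -¾b⁵ - ½b⁴ + 5/4b³ - 2b² - 3b
  leading term b⁵: no divisor's leading term divides it; move -¾b⁵ to the remainder.
  leading term b⁴: no divisor's leading term divides it; move -½b⁴ to the remainder.
  leading term b³: no divisor's leading term divides it; move 5/4b³ to the remainder.
  leading term b²: no divisor's leading term divides it; move -2b² to the remainder.
  leading term b: no divisor's leading term divides it; move -3b to the remainder.
  remainder -¾b⁵ - ½b⁴ + 5/4b³ - 2b² - 3b ≠ 0; add g_4 = -¾b⁵ - ½b⁴ + 5/4b³ - 2b² - 3b to the basis.

S(f_2,g_3): lcm = ab. S = -a - ¾b⁴ - ½b³ + ½b² - b - 3.
  leading term a: subtract (-½)·g_3 from -a - ¾b⁴ - ½b³ + ½b² - b - 3 → -¾b⁴ + ¼b³ + b² - 3b
  leading term b⁴: no divisor's leading term divides it; move -¾b⁴ to the remainder.
  leading term b³: no divisor's leading term divides it; move ¼b³ to the remainder.
  leading term b²: no divisor's leading term divides it; move b² to the remainder.
  leading term b: no divisor's leading term divides it; move -3b to the remainder.
  remainder -¾b⁴ + ¼b³ + b² - 3b ≠ 0; add g_5 = -¾b⁴ + ¼b³ + b² - 3b to the basis.

The other S-polynomials (S(f_1,g_4), S(f_2,g_4), S(g_3,g_4), S(f_1,g_5), S(f_2,g_5), S(g_3,g_5), S(g_4,g_5)) all reduce to 0 modulo the current basis, so we have a Gröbner basis.
Inter-reduce: drop elements whose leading term is divisible by another's, tail-reduce, and make monic.

G = {a + ¾b³ + ½b² - 2b + 3, b⁴ - ⅓b³ - 4/3b² + 4b}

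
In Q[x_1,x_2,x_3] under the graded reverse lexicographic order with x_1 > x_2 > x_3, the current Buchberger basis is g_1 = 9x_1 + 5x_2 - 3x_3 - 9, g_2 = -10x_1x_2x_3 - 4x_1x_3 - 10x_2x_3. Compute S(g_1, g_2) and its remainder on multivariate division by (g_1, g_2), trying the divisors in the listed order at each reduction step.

lcm(LM(g_1), LM(g_2)) = x_1x_2x_3.
S = (lcm/LT(g_1))·g_1 − (lcm/LT(g_2))·g_2 = 5/9x_2^2x_3 - 1/3x_2x_3^2 - 2/5x_1x_3 - 2x_2x_3.
Reduce S modulo (g_1, g_2) in that order:
  leading term x_2^2x_3: no divisor's leading term divides it; move 5/9x_2^2x_3 to the remainder.
  leading term x_2x_3^2: no divisor's leading term divides it; move -1/3x_2x_3^2 to the remainder.
  leading term x_1x_3: subtract (-2/45x_3)·g_1 from -2/5x_1x_3 - 2x_2x_3 → -16/9x_2x_3 - 2/15x_3^2 - 2/5x_3
  leading term x_2x_3: no divisor's leading term divides it; move -16/9x_2x_3 to the remainder.
  leading term x_3^2: no divisor's leading term divides it; move -2/15x_3^2 to the remainder.
  leading term x_3: no divisor's leading term divides it; move -2/5x_3 to the remainder.
The remainder 5/9x_2^2x_3 - 1/3x_2x_3^2 - 16/9x_2x_3 - 2/15x_3^2 - 2/5x_3 is nonzero, so it would be added as the next basis element.

S(g_1, g_2) = 5/9x_2^2x_3 - 1/3x_2x_3^2 - 2/5x_1x_3 - 2x_2x_3; remainder on division = 5/9x_2^2x_3 - 1/3x_2x_3^2 - 16/9x_2x_3 - 2/15x_3^2 - 2/5x_3.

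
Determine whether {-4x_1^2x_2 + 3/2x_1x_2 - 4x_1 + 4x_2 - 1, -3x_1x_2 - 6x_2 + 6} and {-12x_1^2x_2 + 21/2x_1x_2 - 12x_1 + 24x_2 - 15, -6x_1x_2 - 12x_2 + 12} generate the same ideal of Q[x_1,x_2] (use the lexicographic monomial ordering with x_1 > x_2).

Yes, the ideals are equal.

Two ideals are equal iff their reduced Gröbner bases coincide (the reduced basis is unique for a fixed ordering).
Buchberger on the first generating set:
f_1 = -4x_1^2x_2 + 3/2x_1x_2 - 4x_1 + 4x_2 - 1, LT = x_1^2x_2.
f_2 = -3x_1x_2 - 6x_2 + 6, LT = x_1x_2.

S(f_1,f_2): lcm = x_1^2x_2. S = -19/8x_1x_2 + 3x_1 - x_2 + 1/4.
  leading term x_1x_2: subtract (19/24)·f_2 from -19/8x_1x_2 + 3x_1 - x_2 + 1/4 → 3x_1 + 15/4x_2 - 9/2
  leading term x_1: no divisor's leading term divides it; move 3x_1 to the remainder.
  leading term x_2: no divisor's leading term divides it; move 15/4x_2 to the remainder.
  leading term 1: no divisor's leading term divides it; move -9/2 to the remainder.
  remainder 3x_1 + 15/4x_2 - 9/2 ≠ 0; add g_3 = 3x_1 + 15/4x_2 - 9/2 to the basis.

S(f_1,g_3): lcm = x_1^2x_2. S = -5/4x_1x_2^2 + 9/8x_1x_2 + x_1 - x_2 + 1/4.
  leading term x_1x_2^2: subtract (5/12x_2)·f_2 from -5/4x_1x_2^2 + 9/8x_1x_2 + x_1 - x_2 + 1/4 → 9/8x_1x_2 + x_1 + 5/2x_2^2 - 7/2x_2 + 1/4
  leading term x_1x_2: subtract (-3/8)·f_2 from 9/8x_1x_2 + x_1 + 5/2x_2^2 - 7/2x_2 + 1/4 → x_1 + 5/2x_2^2 - 23/4x_2 + 5/2
  leading term x_1: subtract (1/3)·g_3 from x_1 + 5/2x_2^2 - 23/4x_2 + 5/2 → 5/2x_2^2 - 7x_2 + 4
  leading term x_2^2: no divisor's leading term divides it; move 5/2x_2^2 to the remainder.
  leading term x_2: no divisor's leading term divides it; move -7x_2 to the remainder.
  leading term 1: no divisor's leading term divides it; move 4 to the remainder.
  remainder 5/2x_2^2 - 7x_2 + 4 ≠ 0; add g_4 = 5/2x_2^2 - 7x_2 + 4 to the basis.

S(f_2,g_3): lcm = x_1x_2. S = -5/4x_2^2 + 7/2x_2 - 2.
  leading term x_2^2: subtract (-1/2)·g_4 from -5/4x_2^2 + 7/2x_2 - 2 → 0
  remainder 0.

S(f_1,g_4): lcm = x_1^2x_2^2. S = 14/5x_1^2x_2 - 8/5x_1^2 - 3/8x_1x_2^2 + x_1x_2 - x_2^2 + 1/4x_2.
  leading term x_1^2x_2: subtract (-7/10)·f_1 from 14/5x_1^2x_2 - 8/5x_1^2 - 3/8x_1x_2^2 + x_1x_2 - x_2^2 + 1/4x_2 → -8/5x_1^2 - 3/8x_1x_2^2 + 41/20x_1x_2 - 14/5x_1 - x_2^2 + 61/20x_2 - 7/10
  leading term x_1^2: subtract (-8/15x_1)·g_3 from -8/5x_1^2 - 3/8x_1x_2^2 + 41/20x_1x_2 - 14/5x_1 - x_2^2 + 61/20x_2 - 7/10 → -3/8x_1x_2^2 + 81/20x_1x_2 - 26/5x_1 - x_2^2 + 61/20x_2 - 7/10
  leading term x_1x_2^2: subtract (1/8x_2)·f_2 from -3/8x_1x_2^2 + 81/20x_1x_2 - 26/5x_1 - x_2^2 + 61/20x_2 - 7/10 → 81/20x_1x_2 - 26/5x_1 - 1/4x_2^2 + 23/10x_2 - 7/10
  leading term x_1x_2: subtract (-27/20)·f_2 from 81/20x_1x_2 - 26/5x_1 - 1/4x_2^2 + 23/10x_2 - 7/10 → -26/5x_1 - 1/4x_2^2 - 29/5x_2 + 37/5
  leading term x_1: subtract (-26/15)·g_3 from -26/5x_1 - 1/4x_2^2 - 29/5x_2 + 37/5 → -1/4x_2^2 + 7/10x_2 - 2/5
  leading term x_2^2: subtract (-1/10)·g_4 from -1/4x_2^2 + 7/10x_2 - 2/5 → 0
  remainder 0.

S(f_2,g_4): lcm = x_1x_2^2. S = 14/5x_1x_2 - 8/5x_1 + 2x_2^2 - 2x_2.
  leading term x_1x_2: subtract (-14/15)·f_2 from 14/5x_1x_2 - 8/5x_1 + 2x_2^2 - 2x_2 → -8/5x_1 + 2x_2^2 - 38/5x_2 + 28/5
  leading term x_1: subtract (-8/15)·g_3 from -8/5x_1 + 2x_2^2 - 38/5x_2 + 28/5 → 2x_2^2 - 28/5x_2 + 16/5
  leading term x_2^2: subtract (4/5)·g_4 from 2x_2^2 - 28/5x_2 + 16/5 → 0
  remainder 0.

S(g_3,g_4): leading monomials are coprime, so the S-polynomial reduces to 0 (Buchberger's first criterion).
Every S-polynomial of the final basis reduces to 0, so we have a Gröbner basis.
Inter-reduce: drop elements whose leading term is divisible by another's, tail-reduce, and make monic.
Reduced Gröbner basis: {x_1 + 5/4x_2 - 3/2, x_2^2 - 14/5x_2 + 8/5}.

Buchberger on the second generating set:
h_1 = -12x_1^2x_2 + 21/2x_1x_2 - 12x_1 + 24x_2 - 15, LT = x_1^2x_2.
h_2 = -6x_1x_2 - 12x_2 + 12, LT = x_1x_2.

S(h_1,h_2): lcm = x_1^2x_2. S = -23/8x_1x_2 + 3x_1 - 2x_2 + 5/4.
  leading term x_1x_2: subtract (23/48)·h_2 from -23/8x_1x_2 + 3x_1 - 2x_2 + 5/4 → 3x_1 + 15/4x_2 - 9/2
  leading term x_1: no divisor's leading term divides it; move 3x_1 to the remainder.
  leading term x_2: no divisor's leading term divides it; move 15/4x_2 to the remainder.
  leading term 1: no divisor's leading term divides it; move -9/2 to the remainder.
  remainder 3x_1 + 15/4x_2 - 9/2 ≠ 0; add k_3 = 3x_1 + 15/4x_2 - 9/2 to the basis.

S(h_1,k_3): lcm = x_1^2x_2. S = -5/4x_1x_2^2 + 5/8x_1x_2 + x_1 - 2x_2 + 5/4.
  leading term x_1x_2^2: subtract (5/24x_2)·h_2 from -5/4x_1x_2^2 + 5/8x_1x_2 + x_1 - 2x_2 + 5/4 → 5/8x_1x_2 + x_1 + 5/2x_2^2 - 9/2x_2 + 5/4
  leading term x_1x_2: subtract (-5/48)·h_2 from 5/8x_1x_2 + x_1 + 5/2x_2^2 - 9/2x_2 + 5/4 → x_1 + 5/2x_2^2 - 23/4x_2 + 5/2
  leading term x_1: subtract (1/3)·k_3 from x_1 + 5/2x_2^2 - 23/4x_2 + 5/2 → 5/2x_2^2 - 7x_2 + 4
  leading term x_2^2: no divisor's leading term divides it; move 5/2x_2^2 to the remainder.
  leading term x_2: no divisor's leading term divides it; move -7x_2 to the remainder.
  leading term 1: no divisor's leading term divides it; move 4 to the remainder.
  remainder 5/2x_2^2 - 7x_2 + 4 ≠ 0; add k_4 = 5/2x_2^2 - 7x_2 + 4 to the basis.

S(h_2,k_3): lcm = x_1x_2. S = -5/4x_2^2 + 7/2x_2 - 2.
  leading term x_2^2: subtract (-1/2)·k_4 from -5/4x_2^2 + 7/2x_2 - 2 → 0
  remainder 0.

S(h_1,k_4): lcm = x_1^2x_2^2. S = 14/5x_1^2x_2 - 8/5x_1^2 - 7/8x_1x_2^2 + x_1x_2 - 2x_2^2 + 5/4x_2.
  leading term x_1^2x_2: subtract (-7/30)·h_1 from 14/5x_1^2x_2 - 8/5x_1^2 - 7/8x_1x_2^2 + x_1x_2 - 2x_2^2 + 5/4x_2 → -8/5x_1^2 - 7/8x_1x_2^2 + 69/20x_1x_2 - 14/5x_1 - 2x_2^2 + 137/20x_2 - 7/2
  leading term x_1^2: subtract (-8/15x_1)·k_3 from -8/5x_1^2 - 7/8x_1x_2^2 + 69/20x_1x_2 - 14/5x_1 - 2x_2^2 + 137/20x_2 - 7/2 → -7/8x_1x_2^2 + 109/20x_1x_2 - 26/5x_1 - 2x_2^2 + 137/20x_2 - 7/2
  leading term x_1x_2^2: subtract (7/48x_2)·h_2 from -7/8x_1x_2^2 + 109/20x_1x_2 - 26/5x_1 - 2x_2^2 + 137/20x_2 - 7/2 → 109/20x_1x_2 - 26/5x_1 - 1/4x_2^2 + 51/10x_2 - 7/2
  leading term x_1x_2: subtract (-109/120)·h_2 from 109/20x_1x_2 - 26/5x_1 - 1/4x_2^2 + 51/10x_2 - 7/2 → -26/5x_1 - 1/4x_2^2 - 29/5x_2 + 37/5
  leading term x_1: subtract (-26/15)·k_3 from -26/5x_1 - 1/4x_2^2 - 29/5x_2 + 37/5 → -1/4x_2^2 + 7/10x_2 - 2/5
  leading term x_2^2: subtract (-1/10)·k_4 from -1/4x_2^2 + 7/10x_2 - 2/5 → 0
  remainder 0.

S(h_2,k_4): lcm = x_1x_2^2. S = 14/5x_1x_2 - 8/5x_1 + 2x_2^2 - 2x_2.
  leading term x_1x_2: subtract (-7/15)·h_2 from 14/5x_1x_2 - 8/5x_1 + 2x_2^2 - 2x_2 → -8/5x_1 + 2x_2^2 - 38/5x_2 + 28/5
  leading term x_1: subtract (-8/15)·k_3 from -8/5x_1 + 2x_2^2 - 38/5x_2 + 28/5 → 2x_2^2 - 28/5x_2 + 16/5
  leading term x_2^2: subtract (4/5)·k_4 from 2x_2^2 - 28/5x_2 + 16/5 → 0
  remainder 0.

S(k_3,k_4): leading monomials are coprime, so the S-polynomial reduces to 0 (Buchberger's first criterion).
Every S-polynomial of the final basis reduces to 0, so we have a Gröbner basis.
Inter-reduce: drop elements whose leading term is divisible by another's, tail-reduce, and make monic.
Reduced Gröbner basis: {x_1 + 5/4x_2 - 3/2, x_2^2 - 14/5x_2 + 8/5}.

The two bases agree; hence the ideals are identical.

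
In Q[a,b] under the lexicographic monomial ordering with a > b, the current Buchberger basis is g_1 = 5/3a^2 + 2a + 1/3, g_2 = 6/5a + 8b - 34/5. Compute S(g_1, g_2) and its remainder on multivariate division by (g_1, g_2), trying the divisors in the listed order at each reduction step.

lcm(LM(g_1), LM(g_2)) = a^2.
S = (lcm/LT(g_1))·g_1 − (lcm/LT(g_2))·g_2 = -20/3ab + 103/15a + 1/5.
Reduce S modulo (g_1, g_2) in that order:
  leading term ab: subtract (-50/9b)·g_2 from -20/3ab + 103/15a + 1/5 → 103/15a + 400/9b^2 - 340/9b + 1/5
  leading term a: subtract (103/18)·g_2 from 103/15a + 400/9b^2 - 340/9b + 1/5 → 400/9b^2 - 752/9b + 352/9
  leading term b^2: no divisor's leading term divides it; move 400/9b^2 to the remainder.
  leading term b: no divisor's leading term divides it; move -752/9b to the remainder.
  leading term 1: no divisor's leading term divides it; move 352/9 to the remainder.
The remainder 400/9b^2 - 752/9b + 352/9 is nonzero, so it would be added as the next basis element.

S(g_1, g_2) = -20/3ab + 103/15a + 1/5; remainder on division = 400/9b^2 - 752/9b + 352/9.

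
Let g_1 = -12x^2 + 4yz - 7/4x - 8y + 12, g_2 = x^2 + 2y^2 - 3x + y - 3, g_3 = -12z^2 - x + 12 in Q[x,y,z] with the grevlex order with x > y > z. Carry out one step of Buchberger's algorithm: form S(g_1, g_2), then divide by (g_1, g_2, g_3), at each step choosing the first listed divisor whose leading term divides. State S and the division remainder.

lcm(LM(g_1), LM(g_2)) = x^2.
S = (lcm/LT(g_1))·g_1 − (lcm/LT(g_2))·g_2 = -2y^2 - 1/3yz + 151/48x - 1/3y + 2.
Reduce S modulo (g_1, g_2, g_3) in that order:
  leading term y^2: no divisor's leading term divides it; move -2y^2 to the remainder.
  leading term yz: no divisor's leading term divides it; move -1/3yz to the remainder.
  leading term x: no divisor's leading term divides it; move 151/48x to the remainder.
  leading term y: no divisor's leading term divides it; move -1/3y to the remainder.
  leading term 1: no divisor's leading term divides it; move 2 to the remainder.
The remainder -2y^2 - 1/3yz + 151/48x - 1/3y + 2 is nonzero, so it would be added as the next basis element.

S(g_1, g_2) = -2y^2 - 1/3yz + 151/48x - 1/3y + 2; remainder on division = -2y^2 - 1/3yz + 151/48x - 1/3y + 2.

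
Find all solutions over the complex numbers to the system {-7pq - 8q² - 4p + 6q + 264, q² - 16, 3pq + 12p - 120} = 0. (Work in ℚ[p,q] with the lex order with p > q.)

{(5, 4)}

Compute a lex Gröbner basis by Buchberger's algorithm.
f_1 = -7pq - 4p - 8q² + 6q + 264, LT = pq.
f_2 = q² - 16, LT = q².
f_3 = 3pq + 12p - 120, LT = pq.

S(f_1,f_2): lcm = pq². S = 4/7pq + 16p + 8/7q³ - 6/7q² - 264/7q.
  leading term pq: subtract (-4/49)·f_1 from 4/7pq + 16p + 8/7q³ - 6/7q² - 264/7q → 768/49p + 8/7q³ - 74/49q² - 1824/49q + 1056/49
  leading term p: no divisor's leading term divides it; move 768/49p to the remainder.
  leading term q³: subtract (8/7q)·f_2 from 8/7q³ - 74/49q² - 1824/49q + 1056/49 → -74/49q² - 928/49q + 1056/49
  leading term q²: subtract (-74/49)·f_2 from -74/49q² - 928/49q + 1056/49 → -928/49q - 128/49
  leading term q: no divisor's leading term divides it; move -928/49q to the remainder.
  leading term 1: no divisor's leading term divides it; move -128/49 to the remainder.
  remainder 768/49p - 928/49q - 128/49 ≠ 0; add h_4 = 768/49p - 928/49q - 128/49 to the basis.

S(f_1,f_3): lcm = pq. S = -24/7p + 8/7q² - 6/7q + 16/7.
  leading term p: subtract (-7/32)·h_4 from -24/7p + 8/7q² - 6/7q + 16/7 → 8/7q² - 5q + 12/7
  leading term q²: subtract (8/7)·f_2 from 8/7q² - 5q + 12/7 → -5q + 20
  leading term q: no divisor's leading term divides it; move -5q to the remainder.
  leading term 1: no divisor's leading term divides it; move 20 to the remainder.
  remainder -5q + 20 ≠ 0; add h_5 = -5q + 20 to the basis.

S(f_2,f_3): lcm = pq². S = -4pq - 16p + 40q.
  leading term pq: subtract (4/7)·f_1 from -4pq - 16p + 40q → -96/7p + 32/7q² + 256/7q - 1056/7
  leading term p: subtract (-⅞)·h_4 from -96/7p + 32/7q² + 256/7q - 1056/7 → 32/7q² + 20q - 1072/7
  leading term q²: subtract (32/7)·f_2 from 32/7q² + 20q - 1072/7 → 20q - 80
  leading term q: subtract (-4)·h_5 from 20q - 80 → 0
  remainder 0.

S(f_1,h_4): lcm = pq. S = 4/7p + 395/168q² - 29/42q - 264/7.
  leading term p: subtract (7/192)·h_4 from 4/7p + 395/168q² - 29/42q - 264/7 → 395/168q² - 790/21
  leading term q²: subtract (395/168)·f_2 from 395/168q² - 790/21 → 0
  remainder 0.

S(f_2,h_4): leading monomials are coprime, so the S-polynomial reduces to 0 (Buchberger's first criterion).
S(f_3,h_4): lcm = pq. S = 4p + 29/24q² + ⅙q - 40.
  leading term p: subtract (49/192)·h_4 from 4p + 29/24q² + ⅙q - 40 → 29/24q² + 5q - 118/3
  leading term q²: subtract (29/24)·f_2 from 29/24q² + 5q - 118/3 → 5q - 20
  leading term q: subtract (-1)·h_5 from 5q - 20 → 0
  remainder 0.

S(f_1,h_5): lcm = pq. S = 32/7p + 8/7q² - 6/7q - 264/7.
  leading term p: subtract (7/24)·h_4 from 32/7p + 8/7q² - 6/7q - 264/7 → 8/7q² + 14/3q - 776/21
  leading term q²: subtract (8/7)·f_2 from 8/7q² + 14/3q - 776/21 → 14/3q - 56/3
  leading term q: subtract (-14/15)·h_5 from 14/3q - 56/3 → 0
  remainder 0.

S(f_2,h_5): lcm = q². S = 4q - 16.
  leading term q: subtract (-⅘)·h_5 from 4q - 16 → 0
  remainder 0.

S(f_3,h_5): lcm = pq. S = 8p - 40.
  leading term p: subtract (49/96)·h_4 from 8p - 40 → 29/3q - 116/3
  leading term q: subtract (-29/15)·h_5 from 29/3q - 116/3 → 0
  remainder 0.

S(h_4,h_5): leading monomials are coprime, so the S-polynomial reduces to 0 (Buchberger's first criterion).
Every S-polynomial of the final basis reduces to 0, so we have a Gröbner basis.
Inter-reduce: drop elements whose leading term is divisible by another's, tail-reduce, and make monic.
Reduced Gröbner basis: {p - 5, q - 4}.

From the last basis element, q - 4 = 0, so q takes values in {4}. Each choice, substituted upward through the basis, yields the corresponding point(s) of the solution set.
  q = 4: the earlier basis element becomes p - 5 = 0, giving p = 5 — point (5, 4).
Zero-dimensionality of the ideal guarantees finitely many solutions over ℂ.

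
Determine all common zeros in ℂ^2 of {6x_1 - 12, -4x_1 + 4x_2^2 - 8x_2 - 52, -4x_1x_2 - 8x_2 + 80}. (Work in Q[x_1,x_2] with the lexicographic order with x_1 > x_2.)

Compute a lex Gröbner basis by Buchberger's algorithm.
f_1 = 6x_1 - 12, LT = x_1.
f_2 = -4x_1 + 4x_2^2 - 8x_2 - 52, LT = x_1.
f_3 = -4x_1x_2 - 8x_2 + 80, LT = x_1x_2.

S(f_1,f_2): lcm = x_1. S = x_2^2 - 2x_2 - 15.
  reduce S modulo (f_1, f_2, f_3):
  remainder x_2^2 - 2x_2 - 15 ≠ 0; add h_4 = x_2^2 - 2x_2 - 15 to the basis.

S(f_1,f_3): lcm = x_1x_2. S = -4x_2 + 20.
  reduce S modulo (f_1, f_2, f_3, h_4):
  remainder -4x_2 + 20 ≠ 0; add h_5 = -4x_2 + 20 to the basis.

The other S-polynomials (S(f_2,f_3), S(f_1,h_4), S(f_2,h_4), S(f_3,h_4), S(f_1,h_5), S(f_2,h_5), S(f_3,h_5), S(h_4,h_5)) all reduce to 0 modulo the current basis, so we have a Gröbner basis.
Inter-reduce: drop elements whose leading term is divisible by another's, tail-reduce, and make monic.
Reduced Gröbner basis: {x_1 - 2, x_2 - 5}.

Elimination: the polynomial x_2 - 5 lies in the elimination ideal for x_2, so x_2 ∈ {5}. For each such x_2, the remaining basis elements (now univariate) give the rest of the solution.
  x_2 = 5: the earlier basis element becomes x_1 - 2 = 0, giving x_1 = 2 — point (2, 5).

{(2, 5)}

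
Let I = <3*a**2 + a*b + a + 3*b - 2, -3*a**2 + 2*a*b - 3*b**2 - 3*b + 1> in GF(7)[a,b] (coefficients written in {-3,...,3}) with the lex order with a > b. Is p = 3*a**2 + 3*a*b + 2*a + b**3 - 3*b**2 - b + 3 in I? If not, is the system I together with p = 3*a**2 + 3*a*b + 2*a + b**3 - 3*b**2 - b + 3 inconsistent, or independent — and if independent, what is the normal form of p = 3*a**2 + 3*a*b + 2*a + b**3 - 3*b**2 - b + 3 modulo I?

3*a**2 + 3*a*b + 2*a + b**3 - 3*b**2 - b + 3 lies in I (it reduces to 0).

First compute the reduced Gröbner basis of I by Buchberger's algorithm.
f_1 = 3*a**2 + a*b + a + 3*b - 2, LT = a**2.
f_2 = -3*a**2 + 2*a*b - 3*b**2 - 3*b + 1, LT = a**2.

S(f_1,f_2): lcm = a**2. S = a*b - 2*a - b**2 + 2.
  reduce S modulo (f_1, f_2):
  remainder a*b - 2*a - b**2 + 2 ≠ 0; add h_3 = a*b - 2*a - b**2 + 2 to the basis.

S(f_1,h_3): lcm = a**2*b. S = 2*a**2 - a*b**2 - 2*a*b - 2*a + b**2 - 3*b.
  reduce S modulo (f_1, f_2, h_3):
  remainder 2*a - b**3 + b**2 - 3*b - 1 ≠ 0; add h_4 = 2*a - b**3 + b**2 - 3*b - 1 to the basis.

S(f_1,h_4): lcm = a**2. S = -3*a*b**3 + 3*a*b**2 + 3*a*b + 2*a + b - 3.
  reduce S modulo (f_1, f_2, h_3, h_4):
  remainder -3*b**4 + 2*b**3 - 2*b**2 + b + 1 ≠ 0; add h_5 = -3*b**4 + 2*b**3 - 2*b**2 + b + 1 to the basis.

The other S-polynomials (S(f_2,h_3), S(f_2,h_4), S(h_3,h_4), S(f_1,h_5), S(f_2,h_5), S(h_3,h_5), S(h_4,h_5)) all reduce to 0 modulo the current basis, so we have a Gröbner basis.
Inter-reduce: drop elements whose leading term is divisible by another's, tail-reduce, and make monic.
Reduced Gröbner basis: {a + 3*b**3 - 3*b**2 + 2*b + 3, b**4 - 3*b**3 + 3*b**2 + 2*b + 2}.
Label its elements g_1 = a + 3*b**3 - 3*b**2 + 2*b + 3, g_2 = b**4 - 3*b**3 + 3*b**2 + 2*b + 2.

Reduce p = 3*a**2 + 3*a*b + 2*a + b**3 - 3*b**2 - b + 3 modulo G:
  leading term a**2: subtract (3*a)·g_1 from 3*a**2 + 3*a*b + 2*a + b**3 - 3*b**2 - b + 3 → -2*a*b**3 + 2*a*b**2 - 3*a*b + b**3 - 3*b**2 - b + 3
  leading term a*b**3: subtract (-2*b**3)·g_1 from -2*a*b**3 + 2*a*b**2 - 3*a*b + b**3 - 3*b**2 - b + 3 → 2*a*b**2 - 3*a*b - b**6 + b**5 - 3*b**4 - 3*b**2 - b + 3
  leading term a*b**2: subtract (2*b**2)·g_1 from 2*a*b**2 - 3*a*b - b**6 + b**5 - 3*b**4 - 3*b**2 - b + 3 → -3*a*b - b**6 + 2*b**5 + 3*b**4 + 3*b**3 - 2*b**2 - b + 3
  leading term a*b: subtract (-3*b)·g_1 from -3*a*b - b**6 + 2*b**5 + 3*b**4 + 3*b**3 - 2*b**2 - b + 3 → -b**6 + 2*b**5 - 2*b**4 + b**3 - 3*b**2 + b + 3
  leading term b**6: subtract (-b**2)·g_2 from -b**6 + 2*b**5 - 2*b**4 + b**3 - 3*b**2 + b + 3 → -b**5 + b**4 + 3*b**3 - b**2 + b + 3
  leading term b**5: subtract (-b)·g_2 from -b**5 + b**4 + 3*b**3 - b**2 + b + 3 → -2*b**4 - b**3 + b**2 + 3*b + 3
  leading term b**4: subtract (-2)·g_2 from -2*b**4 - b**3 + b**2 + 3*b + 3 → 0
  normal form = 0.
Since the normal form is 0, p ∈ I.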